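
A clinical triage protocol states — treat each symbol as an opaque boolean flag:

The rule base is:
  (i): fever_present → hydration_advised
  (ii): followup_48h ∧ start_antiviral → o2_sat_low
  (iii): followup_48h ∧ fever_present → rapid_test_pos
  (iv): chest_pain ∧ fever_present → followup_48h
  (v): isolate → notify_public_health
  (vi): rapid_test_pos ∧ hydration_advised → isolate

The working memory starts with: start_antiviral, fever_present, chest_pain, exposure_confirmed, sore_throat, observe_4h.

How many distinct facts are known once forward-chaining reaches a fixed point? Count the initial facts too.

Round 1: (i) [fever_present → hydration_advised]; (iv) [chest_pain ∧ fever_present → followup_48h]. Adds hydration_advised, followup_48h.
Round 2: (ii) [followup_48h ∧ start_antiviral → o2_sat_low]; (iii) [followup_48h ∧ fever_present → rapid_test_pos]. Adds o2_sat_low, rapid_test_pos.
Round 3: (vi) [rapid_test_pos ∧ hydration_advised → isolate]. Adds isolate.
Round 4: (v) [isolate → notify_public_health]. Adds notify_public_health.
Closure: {chest_pain, exposure_confirmed, fever_present, followup_48h, hydration_advised, isolate, notify_public_health, o2_sat_low, observe_4h, rapid_test_pos, sore_throat, start_antiviral} — 12 facts.

12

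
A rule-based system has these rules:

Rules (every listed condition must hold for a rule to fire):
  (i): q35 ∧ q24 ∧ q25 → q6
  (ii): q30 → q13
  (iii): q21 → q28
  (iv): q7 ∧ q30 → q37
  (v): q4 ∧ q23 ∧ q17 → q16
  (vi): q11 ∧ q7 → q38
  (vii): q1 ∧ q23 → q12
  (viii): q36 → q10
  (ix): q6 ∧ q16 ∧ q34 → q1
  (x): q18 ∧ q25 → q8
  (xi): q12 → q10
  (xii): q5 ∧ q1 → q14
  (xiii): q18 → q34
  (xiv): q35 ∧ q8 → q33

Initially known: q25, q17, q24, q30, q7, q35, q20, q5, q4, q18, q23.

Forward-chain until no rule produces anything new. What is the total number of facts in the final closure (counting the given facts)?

Round 1 fires (i), (ii), (iv), (v), (x), (xiii), giving q6, q13, q37, q16, q8, q34.
Round 2 fires (ix), (xiv), giving q1, q33.
Round 3 fires (vii), (xii), giving q12, q14.
Round 4 fires (xi), giving q10.
Closure: {q1, q10, q12, q13, q14, q16, q17, q18, q20, q23, q24, q25, q30, q33, q34, q35, q37, q4, q5, q6, q7, q8} — 22 facts.

22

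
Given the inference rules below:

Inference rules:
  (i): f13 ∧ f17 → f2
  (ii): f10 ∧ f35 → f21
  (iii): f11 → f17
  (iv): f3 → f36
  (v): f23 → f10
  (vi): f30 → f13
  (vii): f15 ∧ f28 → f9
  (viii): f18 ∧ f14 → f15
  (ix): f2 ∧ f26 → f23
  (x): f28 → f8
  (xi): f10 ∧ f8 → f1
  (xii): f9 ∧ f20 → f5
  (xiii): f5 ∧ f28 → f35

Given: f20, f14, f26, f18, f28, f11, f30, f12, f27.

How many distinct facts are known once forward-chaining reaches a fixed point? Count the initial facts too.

21

[1] (iii) [f11 → f17]; (vi) [f30 → f13]; (viii) [f18 ∧ f14 → f15]; (x) [f28 → f8]. ⇒ new: f17, f13, f15, f8.
[2] (i) [f13 ∧ f17 → f2]; (vii) [f15 ∧ f28 → f9]. ⇒ new: f2, f9.
[3] (ix) [f2 ∧ f26 → f23]; (xii) [f9 ∧ f20 → f5]. ⇒ new: f23, f5.
[4] (v) [f23 → f10]; (xiii) [f5 ∧ f28 → f35]. ⇒ new: f10, f35.
[5] (ii) [f10 ∧ f35 → f21]; (xi) [f10 ∧ f8 → f1]. ⇒ new: f21, f1.
Closure: {f1, f10, f11, f12, f13, f14, f15, f17, f18, f2, f20, f21, f23, f26, f27, f28, f30, f35, f5, f8, f9} — 21 facts.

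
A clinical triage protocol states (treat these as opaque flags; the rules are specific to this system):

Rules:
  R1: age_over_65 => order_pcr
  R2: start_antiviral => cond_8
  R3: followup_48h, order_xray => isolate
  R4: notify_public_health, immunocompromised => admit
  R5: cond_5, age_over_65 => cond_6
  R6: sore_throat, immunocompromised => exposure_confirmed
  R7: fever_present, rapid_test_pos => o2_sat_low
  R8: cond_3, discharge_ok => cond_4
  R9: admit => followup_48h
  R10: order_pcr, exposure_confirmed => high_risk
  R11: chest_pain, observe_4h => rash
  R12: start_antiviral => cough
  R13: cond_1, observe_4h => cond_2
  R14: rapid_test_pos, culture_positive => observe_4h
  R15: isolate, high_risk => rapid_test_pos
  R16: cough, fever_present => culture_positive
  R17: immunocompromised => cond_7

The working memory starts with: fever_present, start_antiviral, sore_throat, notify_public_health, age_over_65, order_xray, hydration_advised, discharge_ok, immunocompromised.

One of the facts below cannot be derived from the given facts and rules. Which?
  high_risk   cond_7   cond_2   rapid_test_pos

Round 1: R1 [age_over_65 => order_pcr]; R2 [start_antiviral => cond_8]; R4 [notify_public_health, immunocompromised => admit]; R6 [sore_throat, immunocompromised => exposure_confirmed]; R12 [start_antiviral => cough]; R17 [immunocompromised => cond_7]. New: order_pcr, cond_8, admit, exposure_confirmed, cough, cond_7.
Round 2: R9 [admit => followup_48h]; R10 [order_pcr, exposure_confirmed => high_risk]; R16 [cough, fever_present => culture_positive]. New: followup_48h, high_risk, culture_positive.
Round 3: R3 [followup_48h, order_xray => isolate]. New: isolate.
Round 4: R15 [isolate, high_risk => rapid_test_pos]. New: rapid_test_pos.
Round 5: R7 [fever_present, rapid_test_pos => o2_sat_low]; R14 [rapid_test_pos, culture_positive => observe_4h]. New: o2_sat_low, observe_4h.
Derived: high_risk (round 2), rapid_test_pos (round 4), cond_7 (round 1). cond_2 never appears in any round.

cond_2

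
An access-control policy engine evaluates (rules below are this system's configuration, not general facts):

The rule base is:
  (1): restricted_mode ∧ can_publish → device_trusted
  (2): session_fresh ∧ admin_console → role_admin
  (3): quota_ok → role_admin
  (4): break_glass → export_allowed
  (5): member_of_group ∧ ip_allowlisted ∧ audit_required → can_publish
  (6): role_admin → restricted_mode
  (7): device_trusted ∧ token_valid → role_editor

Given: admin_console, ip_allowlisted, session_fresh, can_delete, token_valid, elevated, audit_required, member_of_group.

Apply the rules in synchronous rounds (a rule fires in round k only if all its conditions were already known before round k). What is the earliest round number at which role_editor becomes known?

4

Round 1: (2) [session_fresh ∧ admin_console → role_admin]; (5) [member_of_group ∧ ip_allowlisted ∧ audit_required → can_publish]. New: role_admin, can_publish.
Round 2: (6) [role_admin → restricted_mode]. New: restricted_mode.
Round 3: (1) [restricted_mode ∧ can_publish → device_trusted]. New: device_trusted.
Round 4: (7) [device_trusted ∧ token_valid → role_editor]. New: role_editor.
role_editor first appears in round 4.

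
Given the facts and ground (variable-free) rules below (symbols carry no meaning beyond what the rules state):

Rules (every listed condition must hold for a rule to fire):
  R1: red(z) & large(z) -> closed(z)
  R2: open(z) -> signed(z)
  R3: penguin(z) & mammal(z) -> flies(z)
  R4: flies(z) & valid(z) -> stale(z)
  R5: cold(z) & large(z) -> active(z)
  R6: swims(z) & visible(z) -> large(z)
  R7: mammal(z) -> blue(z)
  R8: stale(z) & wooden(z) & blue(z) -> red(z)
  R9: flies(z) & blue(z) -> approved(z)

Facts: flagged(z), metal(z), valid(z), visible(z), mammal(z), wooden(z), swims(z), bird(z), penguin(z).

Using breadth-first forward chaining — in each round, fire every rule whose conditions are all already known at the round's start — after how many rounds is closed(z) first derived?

4

Round 1 fires R3, R6, R7, giving flies(z), large(z), blue(z).
Round 2 fires R4, R9, giving stale(z), approved(z).
Round 3 fires R8, giving red(z).
Round 4 fires R1, giving closed(z).
closed(z) first appears in round 4.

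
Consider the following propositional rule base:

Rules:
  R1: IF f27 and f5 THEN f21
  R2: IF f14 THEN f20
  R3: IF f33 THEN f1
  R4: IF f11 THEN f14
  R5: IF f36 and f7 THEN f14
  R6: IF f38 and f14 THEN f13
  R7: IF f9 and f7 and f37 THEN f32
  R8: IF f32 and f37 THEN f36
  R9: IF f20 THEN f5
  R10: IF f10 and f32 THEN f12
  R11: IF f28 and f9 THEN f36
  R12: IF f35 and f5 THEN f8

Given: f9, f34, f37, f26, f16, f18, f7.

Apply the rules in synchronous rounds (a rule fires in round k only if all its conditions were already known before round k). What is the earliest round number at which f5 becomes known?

Round 1 fires R7, giving f32.
Round 2 fires R8, giving f36.
Round 3 fires R5, giving f14.
Round 4 fires R2, giving f20.
Round 5 fires R9, giving f5.
f5 first appears in round 5.

5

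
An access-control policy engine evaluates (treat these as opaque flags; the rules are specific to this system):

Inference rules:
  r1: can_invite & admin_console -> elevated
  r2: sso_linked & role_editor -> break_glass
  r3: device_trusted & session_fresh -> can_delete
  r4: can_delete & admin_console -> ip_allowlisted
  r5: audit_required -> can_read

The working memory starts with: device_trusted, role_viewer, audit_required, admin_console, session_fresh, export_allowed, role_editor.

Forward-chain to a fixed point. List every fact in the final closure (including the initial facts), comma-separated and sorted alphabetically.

admin_console, audit_required, can_delete, can_read, device_trusted, export_allowed, ip_allowlisted, role_editor, role_viewer, session_fresh

Round 1: r3 [device_trusted & session_fresh -> can_delete]; r5 [audit_required -> can_read]. New: can_delete, can_read.
Round 2: r4 [can_delete & admin_console -> ip_allowlisted]. New: ip_allowlisted.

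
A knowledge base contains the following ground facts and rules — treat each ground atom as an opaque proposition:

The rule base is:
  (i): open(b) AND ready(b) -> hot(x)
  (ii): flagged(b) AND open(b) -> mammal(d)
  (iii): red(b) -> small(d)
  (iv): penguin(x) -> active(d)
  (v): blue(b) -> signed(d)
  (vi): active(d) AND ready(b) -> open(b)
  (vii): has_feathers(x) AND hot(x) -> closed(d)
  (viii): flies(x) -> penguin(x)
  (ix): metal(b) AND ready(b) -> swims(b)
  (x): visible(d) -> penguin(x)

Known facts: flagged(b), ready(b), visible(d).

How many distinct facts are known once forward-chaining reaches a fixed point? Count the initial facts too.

8

Round 1 — (x), derive penguin(x).
Round 2 — (iv), derive active(d).
Round 3 — (vi), derive open(b).
Round 4 — (i), (ii), derive hot(x), mammal(d).
Closure: {active(d), flagged(b), hot(x), mammal(d), open(b), penguin(x), ready(b), visible(d)} — 8 facts.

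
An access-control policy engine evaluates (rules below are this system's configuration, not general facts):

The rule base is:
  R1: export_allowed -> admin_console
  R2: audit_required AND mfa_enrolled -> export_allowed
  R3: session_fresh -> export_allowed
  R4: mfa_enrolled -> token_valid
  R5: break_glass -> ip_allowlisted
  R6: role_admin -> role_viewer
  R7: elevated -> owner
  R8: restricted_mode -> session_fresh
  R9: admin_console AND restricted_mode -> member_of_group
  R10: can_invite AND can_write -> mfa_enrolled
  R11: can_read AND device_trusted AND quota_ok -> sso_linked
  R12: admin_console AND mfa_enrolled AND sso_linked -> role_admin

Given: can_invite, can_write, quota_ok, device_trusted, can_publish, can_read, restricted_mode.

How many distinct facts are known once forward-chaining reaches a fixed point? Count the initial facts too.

16

[1] R8 [restricted_mode -> session_fresh]; R10 [can_invite AND can_write -> mfa_enrolled]; R11 [can_read AND device_trusted AND quota_ok -> sso_linked]. ⇒ new: session_fresh, mfa_enrolled, sso_linked.
[2] R3 [session_fresh -> export_allowed]; R4 [mfa_enrolled -> token_valid]. ⇒ new: export_allowed, token_valid.
[3] R1 [export_allowed -> admin_console]. ⇒ new: admin_console.
[4] R9 [admin_console AND restricted_mode -> member_of_group]; R12 [admin_console AND mfa_enrolled AND sso_linked -> role_admin]. ⇒ new: member_of_group, role_admin.
[5] R6 [role_admin -> role_viewer]. ⇒ new: role_viewer.
Closure: {admin_console, can_invite, can_publish, can_read, can_write, device_trusted, export_allowed, member_of_group, mfa_enrolled, quota_ok, restricted_mode, role_admin, role_viewer, session_fresh, sso_linked, token_valid} — 16 facts.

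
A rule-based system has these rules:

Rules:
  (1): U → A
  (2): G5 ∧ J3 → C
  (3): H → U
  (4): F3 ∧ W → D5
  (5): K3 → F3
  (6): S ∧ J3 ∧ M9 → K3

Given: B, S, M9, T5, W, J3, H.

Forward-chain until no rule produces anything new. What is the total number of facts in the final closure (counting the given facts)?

Round 1: (3) [H → U]; (6) [S ∧ J3 ∧ M9 → K3]. Adds U, K3.
Round 2: (1) [U → A]; (5) [K3 → F3]. Adds A, F3.
Round 3: (4) [F3 ∧ W → D5]. Adds D5.
Closure: {A, B, D5, F3, H, J3, K3, M9, S, T5, U, W} — 12 facts.

12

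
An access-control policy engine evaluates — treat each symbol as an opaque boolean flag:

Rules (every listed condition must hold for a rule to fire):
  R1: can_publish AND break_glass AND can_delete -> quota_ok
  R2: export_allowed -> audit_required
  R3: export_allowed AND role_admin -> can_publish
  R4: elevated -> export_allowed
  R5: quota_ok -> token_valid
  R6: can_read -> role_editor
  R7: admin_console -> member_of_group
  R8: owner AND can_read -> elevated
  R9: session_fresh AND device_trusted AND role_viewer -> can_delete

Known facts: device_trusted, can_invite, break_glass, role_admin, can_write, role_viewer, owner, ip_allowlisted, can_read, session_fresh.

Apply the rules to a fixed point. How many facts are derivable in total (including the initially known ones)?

Round 1: R6 [can_read -> role_editor]; R8 [owner AND can_read -> elevated]; R9 [session_fresh AND device_trusted AND role_viewer -> can_delete]. New: role_editor, elevated, can_delete.
Round 2: R4 [elevated -> export_allowed]. New: export_allowed.
Round 3: R2 [export_allowed -> audit_required]; R3 [export_allowed AND role_admin -> can_publish]. New: audit_required, can_publish.
Round 4: R1 [can_publish AND break_glass AND can_delete -> quota_ok]. New: quota_ok.
Round 5: R5 [quota_ok -> token_valid]. New: token_valid.
Closure: {audit_required, break_glass, can_delete, can_invite, can_publish, can_read, can_write, device_trusted, elevated, export_allowed, ip_allowlisted, owner, quota_ok, role_admin, role_editor, role_viewer, session_fresh, token_valid} — 18 facts.

18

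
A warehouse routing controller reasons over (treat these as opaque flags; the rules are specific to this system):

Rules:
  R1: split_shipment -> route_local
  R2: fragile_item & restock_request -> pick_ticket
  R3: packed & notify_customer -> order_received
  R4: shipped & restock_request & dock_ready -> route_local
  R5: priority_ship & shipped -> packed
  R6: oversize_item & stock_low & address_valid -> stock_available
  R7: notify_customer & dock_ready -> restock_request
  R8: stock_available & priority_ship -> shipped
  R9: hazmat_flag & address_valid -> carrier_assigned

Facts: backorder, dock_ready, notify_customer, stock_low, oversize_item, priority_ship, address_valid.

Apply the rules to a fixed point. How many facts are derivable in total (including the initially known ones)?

13

Round 1 fires R6, R7, giving stock_available, restock_request.
Round 2 fires R8, giving shipped.
Round 3 fires R4, R5, giving route_local, packed.
Round 4 fires R3, giving order_received.
Closure: {address_valid, backorder, dock_ready, notify_customer, order_received, oversize_item, packed, priority_ship, restock_request, route_local, shipped, stock_available, stock_low} — 13 facts.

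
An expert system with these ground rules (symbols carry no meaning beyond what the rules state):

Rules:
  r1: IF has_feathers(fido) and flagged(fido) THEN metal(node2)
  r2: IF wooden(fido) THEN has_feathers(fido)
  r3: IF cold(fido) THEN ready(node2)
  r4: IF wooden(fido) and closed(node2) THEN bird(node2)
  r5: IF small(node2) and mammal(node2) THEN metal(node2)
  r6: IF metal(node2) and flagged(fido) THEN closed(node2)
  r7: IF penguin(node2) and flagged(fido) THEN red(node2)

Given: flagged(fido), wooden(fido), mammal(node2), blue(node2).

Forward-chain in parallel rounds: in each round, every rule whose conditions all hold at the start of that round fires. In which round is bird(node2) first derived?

Round 1 fires r2, giving has_feathers(fido).
Round 2 fires r1, giving metal(node2).
Round 3 fires r6, giving closed(node2).
Round 4 fires r4, giving bird(node2).
bird(node2) first appears in round 4.

4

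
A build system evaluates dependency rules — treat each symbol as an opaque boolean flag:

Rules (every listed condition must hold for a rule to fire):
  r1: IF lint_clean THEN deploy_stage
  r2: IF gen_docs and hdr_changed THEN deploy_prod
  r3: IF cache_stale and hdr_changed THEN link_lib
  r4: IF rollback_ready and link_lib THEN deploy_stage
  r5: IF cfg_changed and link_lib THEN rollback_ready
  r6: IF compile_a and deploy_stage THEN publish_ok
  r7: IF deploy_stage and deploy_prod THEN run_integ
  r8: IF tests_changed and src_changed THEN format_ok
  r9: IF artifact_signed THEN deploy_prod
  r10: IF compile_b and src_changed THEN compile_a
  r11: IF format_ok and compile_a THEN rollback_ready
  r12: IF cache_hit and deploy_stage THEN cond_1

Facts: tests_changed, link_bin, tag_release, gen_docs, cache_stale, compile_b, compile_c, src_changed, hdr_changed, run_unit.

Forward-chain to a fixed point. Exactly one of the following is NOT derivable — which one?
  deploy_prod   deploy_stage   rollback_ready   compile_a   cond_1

[1] r2 [IF gen_docs and hdr_changed THEN deploy_prod]; r3 [IF cache_stale and hdr_changed THEN link_lib]; r8 [IF tests_changed and src_changed THEN format_ok]; r10 [IF compile_b and src_changed THEN compile_a]. ⇒ new: deploy_prod, link_lib, format_ok, compile_a.
[2] r11 [IF format_ok and compile_a THEN rollback_ready]. ⇒ new: rollback_ready.
[3] r4 [IF rollback_ready and link_lib THEN deploy_stage]. ⇒ new: deploy_stage.
[4] r6 [IF compile_a and deploy_stage THEN publish_ok]; r7 [IF deploy_stage and deploy_prod THEN run_integ]. ⇒ new: publish_ok, run_integ.
Derived: deploy_prod (round 1), rollback_ready (round 2), compile_a (round 1), deploy_stage (round 3). cond_1 never appears in any round.

cond_1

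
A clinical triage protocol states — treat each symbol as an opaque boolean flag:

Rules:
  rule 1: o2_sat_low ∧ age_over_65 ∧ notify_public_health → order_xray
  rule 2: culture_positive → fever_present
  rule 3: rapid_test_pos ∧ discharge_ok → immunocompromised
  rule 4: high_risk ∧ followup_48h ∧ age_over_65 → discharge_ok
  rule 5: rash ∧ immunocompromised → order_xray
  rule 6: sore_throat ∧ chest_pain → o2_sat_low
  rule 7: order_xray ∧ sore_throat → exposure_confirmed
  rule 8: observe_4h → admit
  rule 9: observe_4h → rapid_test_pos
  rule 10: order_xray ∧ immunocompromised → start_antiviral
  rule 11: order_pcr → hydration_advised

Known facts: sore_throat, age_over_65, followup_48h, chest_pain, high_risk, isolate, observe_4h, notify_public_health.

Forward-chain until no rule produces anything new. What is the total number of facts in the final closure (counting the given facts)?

Round 1 — rule 4, rule 6, rule 8, rule 9, derive discharge_ok, o2_sat_low, admit, rapid_test_pos.
Round 2 — rule 1, rule 3, derive order_xray, immunocompromised.
Round 3 — rule 7, rule 10, derive exposure_confirmed, start_antiviral.
Closure: {admit, age_over_65, chest_pain, discharge_ok, exposure_confirmed, followup_48h, high_risk, immunocompromised, isolate, notify_public_health, o2_sat_low, observe_4h, order_xray, rapid_test_pos, sore_throat, start_antiviral} — 16 facts.

16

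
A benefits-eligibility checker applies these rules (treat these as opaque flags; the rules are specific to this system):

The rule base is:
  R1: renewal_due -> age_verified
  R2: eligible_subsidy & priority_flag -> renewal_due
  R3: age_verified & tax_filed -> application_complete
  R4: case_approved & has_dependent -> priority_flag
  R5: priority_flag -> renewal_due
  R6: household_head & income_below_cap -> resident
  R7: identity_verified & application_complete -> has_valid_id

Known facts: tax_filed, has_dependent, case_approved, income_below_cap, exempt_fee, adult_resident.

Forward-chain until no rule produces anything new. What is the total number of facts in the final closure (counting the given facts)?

10

Round 1: R4 [case_approved & has_dependent -> priority_flag]. Adds priority_flag.
Round 2: R5 [priority_flag -> renewal_due]. Adds renewal_due.
Round 3: R1 [renewal_due -> age_verified]. Adds age_verified.
Round 4: R3 [age_verified & tax_filed -> application_complete]. Adds application_complete.
Closure: {adult_resident, age_verified, application_complete, case_approved, exempt_fee, has_dependent, income_below_cap, priority_flag, renewal_due, tax_filed} — 10 facts.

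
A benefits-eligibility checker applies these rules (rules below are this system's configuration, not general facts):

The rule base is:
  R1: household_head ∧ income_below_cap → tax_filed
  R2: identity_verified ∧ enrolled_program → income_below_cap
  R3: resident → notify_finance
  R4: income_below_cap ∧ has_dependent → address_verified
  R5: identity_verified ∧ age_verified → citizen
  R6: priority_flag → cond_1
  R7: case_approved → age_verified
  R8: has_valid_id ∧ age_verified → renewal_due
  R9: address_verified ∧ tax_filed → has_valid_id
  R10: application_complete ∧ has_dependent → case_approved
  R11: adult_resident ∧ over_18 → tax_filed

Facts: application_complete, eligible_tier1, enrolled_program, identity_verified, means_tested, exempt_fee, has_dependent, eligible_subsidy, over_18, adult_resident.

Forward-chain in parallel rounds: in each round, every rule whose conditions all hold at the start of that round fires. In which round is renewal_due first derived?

4

Round 1: R2 [identity_verified ∧ enrolled_program → income_below_cap]; R10 [application_complete ∧ has_dependent → case_approved]; R11 [adult_resident ∧ over_18 → tax_filed]. Adds income_below_cap, case_approved, tax_filed.
Round 2: R4 [income_below_cap ∧ has_dependent → address_verified]; R7 [case_approved → age_verified]. Adds address_verified, age_verified.
Round 3: R5 [identity_verified ∧ age_verified → citizen]; R9 [address_verified ∧ tax_filed → has_valid_id]. Adds citizen, has_valid_id.
Round 4: R8 [has_valid_id ∧ age_verified → renewal_due]. Adds renewal_due.
renewal_due first appears in round 4.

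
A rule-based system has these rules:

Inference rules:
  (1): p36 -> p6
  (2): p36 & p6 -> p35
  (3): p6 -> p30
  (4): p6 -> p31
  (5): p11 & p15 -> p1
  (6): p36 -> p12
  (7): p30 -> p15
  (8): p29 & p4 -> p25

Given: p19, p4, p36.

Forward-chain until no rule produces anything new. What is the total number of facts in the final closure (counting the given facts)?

Round 1 fires (1), (6), giving p6, p12.
Round 2 fires (2), (3), (4), giving p35, p30, p31.
Round 3 fires (7), giving p15.
Closure: {p12, p15, p19, p30, p31, p35, p36, p4, p6} — 9 facts.

9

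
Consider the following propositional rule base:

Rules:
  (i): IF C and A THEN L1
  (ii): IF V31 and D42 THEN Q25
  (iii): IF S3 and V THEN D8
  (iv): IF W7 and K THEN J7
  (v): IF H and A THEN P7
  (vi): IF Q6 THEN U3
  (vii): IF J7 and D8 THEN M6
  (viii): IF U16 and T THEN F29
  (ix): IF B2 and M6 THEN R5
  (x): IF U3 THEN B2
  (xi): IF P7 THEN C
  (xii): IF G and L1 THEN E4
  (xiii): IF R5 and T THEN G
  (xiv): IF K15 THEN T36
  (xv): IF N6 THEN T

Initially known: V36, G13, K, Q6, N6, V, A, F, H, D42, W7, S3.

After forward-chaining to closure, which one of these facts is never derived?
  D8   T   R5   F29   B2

[1] (iii) [IF S3 and V THEN D8]; (iv) [IF W7 and K THEN J7]; (v) [IF H and A THEN P7]; (vi) [IF Q6 THEN U3]; (xv) [IF N6 THEN T]. ⇒ new: D8, J7, P7, U3, T.
[2] (vii) [IF J7 and D8 THEN M6]; (x) [IF U3 THEN B2]; (xi) [IF P7 THEN C]. ⇒ new: M6, B2, C.
[3] (i) [IF C and A THEN L1]; (ix) [IF B2 and M6 THEN R5]. ⇒ new: L1, R5.
[4] (xiii) [IF R5 and T THEN G]. ⇒ new: G.
[5] (xii) [IF G and L1 THEN E4]. ⇒ new: E4.
Derived: R5 (round 3), D8 (round 1), T (round 1), B2 (round 2). F29 never appears in any round.

F29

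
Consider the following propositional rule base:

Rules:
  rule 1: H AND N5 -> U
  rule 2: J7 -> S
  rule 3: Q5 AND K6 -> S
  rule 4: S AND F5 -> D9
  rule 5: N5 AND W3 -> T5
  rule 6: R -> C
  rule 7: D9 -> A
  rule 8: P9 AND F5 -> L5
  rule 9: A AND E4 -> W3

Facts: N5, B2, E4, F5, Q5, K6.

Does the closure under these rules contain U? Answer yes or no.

Round 1: rule 3 [Q5 AND K6 -> S]. New: S.
Round 2: rule 4 [S AND F5 -> D9]. New: D9.
Round 3: rule 7 [D9 -> A]. New: A.
Round 4: rule 9 [A AND E4 -> W3]. New: W3.
Round 5: rule 5 [N5 AND W3 -> T5]. New: T5.
Fixed point reached. U is concluded only by rule 1; rule 1 needs H (never derived).

no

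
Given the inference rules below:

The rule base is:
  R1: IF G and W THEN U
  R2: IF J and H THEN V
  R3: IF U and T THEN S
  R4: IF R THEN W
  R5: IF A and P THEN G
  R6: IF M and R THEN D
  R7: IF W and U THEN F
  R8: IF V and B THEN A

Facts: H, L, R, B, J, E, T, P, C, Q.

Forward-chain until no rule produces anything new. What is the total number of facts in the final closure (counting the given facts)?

17

[1] R2 [IF J and H THEN V]; R4 [IF R THEN W]. ⇒ new: V, W.
[2] R8 [IF V and B THEN A]. ⇒ new: A.
[3] R5 [IF A and P THEN G]. ⇒ new: G.
[4] R1 [IF G and W THEN U]. ⇒ new: U.
[5] R3 [IF U and T THEN S]; R7 [IF W and U THEN F]. ⇒ new: S, F.
Closure: {A, B, C, E, F, G, H, J, L, P, Q, R, S, T, U, V, W} — 17 facts.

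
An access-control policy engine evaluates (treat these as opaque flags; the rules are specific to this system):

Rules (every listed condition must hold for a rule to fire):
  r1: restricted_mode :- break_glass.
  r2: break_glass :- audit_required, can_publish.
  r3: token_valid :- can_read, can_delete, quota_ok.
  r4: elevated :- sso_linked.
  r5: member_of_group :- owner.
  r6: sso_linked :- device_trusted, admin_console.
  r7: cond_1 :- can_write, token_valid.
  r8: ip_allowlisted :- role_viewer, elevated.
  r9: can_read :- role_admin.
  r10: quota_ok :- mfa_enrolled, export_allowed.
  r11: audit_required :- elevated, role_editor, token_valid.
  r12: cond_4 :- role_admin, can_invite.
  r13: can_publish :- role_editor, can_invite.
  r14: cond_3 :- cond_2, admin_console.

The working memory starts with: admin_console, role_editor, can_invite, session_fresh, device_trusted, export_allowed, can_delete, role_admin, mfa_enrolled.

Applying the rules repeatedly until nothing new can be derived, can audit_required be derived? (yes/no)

yes

Round 1 fires r6, r9, r10, r12, r13, giving sso_linked, can_read, quota_ok, cond_4, can_publish.
Round 2 fires r3, r4, giving token_valid, elevated.
Round 3 fires r11, giving audit_required.
Round 4 fires r2, giving break_glass.
Round 5 fires r1, giving restricted_mode.
audit_required appears in round 3, so it is derivable.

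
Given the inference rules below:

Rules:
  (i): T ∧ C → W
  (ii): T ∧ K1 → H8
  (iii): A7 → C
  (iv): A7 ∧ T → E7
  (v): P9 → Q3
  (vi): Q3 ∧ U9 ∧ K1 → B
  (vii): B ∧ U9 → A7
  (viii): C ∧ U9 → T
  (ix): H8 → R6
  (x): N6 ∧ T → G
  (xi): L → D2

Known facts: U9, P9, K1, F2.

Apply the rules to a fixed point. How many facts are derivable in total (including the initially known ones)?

Round 1 — (v), derive Q3.
Round 2 — (vi), derive B.
Round 3 — (vii), derive A7.
Round 4 — (iii), derive C.
Round 5 — (viii), derive T.
Round 6 — (i), (ii), (iv), derive W, H8, E7.
Round 7 — (ix), derive R6.
Closure: {A7, B, C, E7, F2, H8, K1, P9, Q3, R6, T, U9, W} — 13 facts.

13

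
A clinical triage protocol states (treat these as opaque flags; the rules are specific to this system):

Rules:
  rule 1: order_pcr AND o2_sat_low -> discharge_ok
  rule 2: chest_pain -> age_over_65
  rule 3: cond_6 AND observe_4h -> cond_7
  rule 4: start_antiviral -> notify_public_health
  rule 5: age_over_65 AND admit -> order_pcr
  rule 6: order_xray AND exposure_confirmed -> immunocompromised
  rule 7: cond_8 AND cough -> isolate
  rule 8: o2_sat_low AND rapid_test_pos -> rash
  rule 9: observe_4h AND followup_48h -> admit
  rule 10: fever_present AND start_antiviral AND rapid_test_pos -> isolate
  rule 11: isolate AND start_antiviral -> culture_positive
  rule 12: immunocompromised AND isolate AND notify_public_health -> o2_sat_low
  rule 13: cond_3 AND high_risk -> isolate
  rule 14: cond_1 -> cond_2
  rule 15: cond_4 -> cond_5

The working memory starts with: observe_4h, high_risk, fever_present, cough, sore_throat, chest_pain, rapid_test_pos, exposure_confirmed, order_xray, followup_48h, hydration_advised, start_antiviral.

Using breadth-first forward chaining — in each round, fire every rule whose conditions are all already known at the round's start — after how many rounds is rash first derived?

Round 1 — rule 2, rule 4, rule 6, rule 9, rule 10, derive age_over_65, notify_public_health, immunocompromised, admit, isolate.
Round 2 — rule 5, rule 11, rule 12, derive order_pcr, culture_positive, o2_sat_low.
Round 3 — rule 1, rule 8, derive discharge_ok, rash.
rash first appears in round 3.

3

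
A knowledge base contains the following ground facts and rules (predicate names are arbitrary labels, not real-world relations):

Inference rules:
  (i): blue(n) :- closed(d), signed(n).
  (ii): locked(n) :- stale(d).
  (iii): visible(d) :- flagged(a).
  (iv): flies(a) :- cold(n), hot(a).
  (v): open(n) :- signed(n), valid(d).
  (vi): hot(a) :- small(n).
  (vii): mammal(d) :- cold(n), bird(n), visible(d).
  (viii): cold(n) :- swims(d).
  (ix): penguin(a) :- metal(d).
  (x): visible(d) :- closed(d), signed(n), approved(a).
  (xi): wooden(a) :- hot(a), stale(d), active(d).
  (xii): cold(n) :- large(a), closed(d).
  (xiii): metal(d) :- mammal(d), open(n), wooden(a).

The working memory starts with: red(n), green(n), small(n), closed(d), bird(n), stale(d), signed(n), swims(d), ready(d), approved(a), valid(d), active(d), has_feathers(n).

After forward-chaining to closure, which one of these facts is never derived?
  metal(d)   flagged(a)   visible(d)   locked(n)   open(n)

Round 1: (i) [blue(n) :- closed(d), signed(n).]; (ii) [locked(n) :- stale(d).]; (v) [open(n) :- signed(n), valid(d).]; (vi) [hot(a) :- small(n).]; (viii) [cold(n) :- swims(d).]; (x) [visible(d) :- closed(d), signed(n), approved(a).]. Adds blue(n), locked(n), open(n), hot(a), cold(n), visible(d).
Round 2: (iv) [flies(a) :- cold(n), hot(a).]; (vii) [mammal(d) :- cold(n), bird(n), visible(d).]; (xi) [wooden(a) :- hot(a), stale(d), active(d).]. Adds flies(a), mammal(d), wooden(a).
Round 3: (xiii) [metal(d) :- mammal(d), open(n), wooden(a).]. Adds metal(d).
Round 4: (ix) [penguin(a) :- metal(d).]. Adds penguin(a).
Derived: locked(n) (round 1), metal(d) (round 3), open(n) (round 1), visible(d) (round 1). flagged(a) never appears in any round.

flagged(a)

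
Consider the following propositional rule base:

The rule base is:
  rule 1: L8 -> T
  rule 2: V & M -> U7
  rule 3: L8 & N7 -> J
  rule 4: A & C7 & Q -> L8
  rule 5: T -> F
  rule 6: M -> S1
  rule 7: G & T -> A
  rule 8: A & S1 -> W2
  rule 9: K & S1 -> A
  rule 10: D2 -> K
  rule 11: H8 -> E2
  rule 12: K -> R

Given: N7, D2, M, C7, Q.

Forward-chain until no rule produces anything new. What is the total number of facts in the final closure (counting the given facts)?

Round 1 — rule 6, rule 10, derive S1, K.
Round 2 — rule 9, rule 12, derive A, R.
Round 3 — rule 4, rule 8, derive L8, W2.
Round 4 — rule 1, rule 3, derive T, J.
Round 5 — rule 5, derive F.
Closure: {A, C7, D2, F, J, K, L8, M, N7, Q, R, S1, T, W2} — 14 facts.

14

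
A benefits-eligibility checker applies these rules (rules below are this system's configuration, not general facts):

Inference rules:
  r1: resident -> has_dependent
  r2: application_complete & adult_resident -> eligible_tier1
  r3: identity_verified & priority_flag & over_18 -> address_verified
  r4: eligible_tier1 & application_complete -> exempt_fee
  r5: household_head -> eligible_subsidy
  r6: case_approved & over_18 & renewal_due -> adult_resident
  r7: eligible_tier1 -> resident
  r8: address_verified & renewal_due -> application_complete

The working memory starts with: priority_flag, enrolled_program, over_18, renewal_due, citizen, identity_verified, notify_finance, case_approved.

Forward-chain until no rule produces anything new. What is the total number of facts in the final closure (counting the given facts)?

15

[1] r3 [identity_verified & priority_flag & over_18 -> address_verified]; r6 [case_approved & over_18 & renewal_due -> adult_resident]. ⇒ new: address_verified, adult_resident.
[2] r8 [address_verified & renewal_due -> application_complete]. ⇒ new: application_complete.
[3] r2 [application_complete & adult_resident -> eligible_tier1]. ⇒ new: eligible_tier1.
[4] r4 [eligible_tier1 & application_complete -> exempt_fee]; r7 [eligible_tier1 -> resident]. ⇒ new: exempt_fee, resident.
[5] r1 [resident -> has_dependent]. ⇒ new: has_dependent.
Closure: {address_verified, adult_resident, application_complete, case_approved, citizen, eligible_tier1, enrolled_program, exempt_fee, has_dependent, identity_verified, notify_finance, over_18, priority_flag, renewal_due, resident} — 15 facts.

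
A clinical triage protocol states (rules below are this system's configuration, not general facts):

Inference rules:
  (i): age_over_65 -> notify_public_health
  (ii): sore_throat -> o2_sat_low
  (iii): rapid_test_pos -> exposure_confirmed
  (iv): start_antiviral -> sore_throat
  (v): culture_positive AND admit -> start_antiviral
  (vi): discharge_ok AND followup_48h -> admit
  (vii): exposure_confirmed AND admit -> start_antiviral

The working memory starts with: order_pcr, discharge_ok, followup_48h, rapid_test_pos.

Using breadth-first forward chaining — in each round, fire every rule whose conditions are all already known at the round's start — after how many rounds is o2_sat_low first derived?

4

[1] (iii) [rapid_test_pos -> exposure_confirmed]; (vi) [discharge_ok AND followup_48h -> admit]. ⇒ new: exposure_confirmed, admit.
[2] (vii) [exposure_confirmed AND admit -> start_antiviral]. ⇒ new: start_antiviral.
[3] (iv) [start_antiviral -> sore_throat]. ⇒ new: sore_throat.
[4] (ii) [sore_throat -> o2_sat_low]. ⇒ new: o2_sat_low.
o2_sat_low first appears in round 4.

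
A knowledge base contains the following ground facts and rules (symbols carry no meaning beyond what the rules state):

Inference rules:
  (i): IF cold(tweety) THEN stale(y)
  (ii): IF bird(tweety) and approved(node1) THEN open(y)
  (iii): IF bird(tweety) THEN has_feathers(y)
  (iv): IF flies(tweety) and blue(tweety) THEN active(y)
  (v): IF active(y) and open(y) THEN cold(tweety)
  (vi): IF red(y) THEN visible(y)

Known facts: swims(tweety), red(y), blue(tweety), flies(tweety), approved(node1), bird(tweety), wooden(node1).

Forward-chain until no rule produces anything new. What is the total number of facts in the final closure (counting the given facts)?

13

Round 1 fires (ii), (iii), (iv), (vi), giving open(y), has_feathers(y), active(y), visible(y).
Round 2 fires (v), giving cold(tweety).
Round 3 fires (i), giving stale(y).
Closure: {active(y), approved(node1), bird(tweety), blue(tweety), cold(tweety), flies(tweety), has_feathers(y), open(y), red(y), stale(y), swims(tweety), visible(y), wooden(node1)} — 13 facts.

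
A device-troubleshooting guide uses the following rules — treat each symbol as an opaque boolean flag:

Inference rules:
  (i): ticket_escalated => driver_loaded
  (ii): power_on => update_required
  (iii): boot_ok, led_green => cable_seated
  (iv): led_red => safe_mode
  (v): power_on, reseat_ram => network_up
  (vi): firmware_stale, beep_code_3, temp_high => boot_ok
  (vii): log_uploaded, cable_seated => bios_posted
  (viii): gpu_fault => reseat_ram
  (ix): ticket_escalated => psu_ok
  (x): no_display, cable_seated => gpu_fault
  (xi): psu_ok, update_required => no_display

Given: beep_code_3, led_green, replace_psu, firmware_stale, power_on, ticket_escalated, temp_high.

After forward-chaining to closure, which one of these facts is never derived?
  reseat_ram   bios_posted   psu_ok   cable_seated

bios_posted

[1] (i) [ticket_escalated => driver_loaded]; (ii) [power_on => update_required]; (vi) [firmware_stale, beep_code_3, temp_high => boot_ok]; (ix) [ticket_escalated => psu_ok]. ⇒ new: driver_loaded, update_required, boot_ok, psu_ok.
[2] (iii) [boot_ok, led_green => cable_seated]; (xi) [psu_ok, update_required => no_display]. ⇒ new: cable_seated, no_display.
[3] (x) [no_display, cable_seated => gpu_fault]. ⇒ new: gpu_fault.
[4] (viii) [gpu_fault => reseat_ram]. ⇒ new: reseat_ram.
[5] (v) [power_on, reseat_ram => network_up]. ⇒ new: network_up.
Derived: psu_ok (round 1), reseat_ram (round 4), cable_seated (round 2). bios_posted never appears in any round.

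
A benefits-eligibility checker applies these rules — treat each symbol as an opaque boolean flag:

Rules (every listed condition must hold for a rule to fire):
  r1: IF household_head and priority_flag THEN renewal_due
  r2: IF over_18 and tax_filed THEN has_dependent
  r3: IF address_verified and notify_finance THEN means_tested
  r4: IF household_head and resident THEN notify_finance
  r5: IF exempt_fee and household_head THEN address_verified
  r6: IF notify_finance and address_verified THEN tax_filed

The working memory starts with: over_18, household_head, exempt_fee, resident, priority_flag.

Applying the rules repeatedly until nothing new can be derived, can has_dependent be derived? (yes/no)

yes

Round 1: r1 [IF household_head and priority_flag THEN renewal_due]; r4 [IF household_head and resident THEN notify_finance]; r5 [IF exempt_fee and household_head THEN address_verified]. New: renewal_due, notify_finance, address_verified.
Round 2: r3 [IF address_verified and notify_finance THEN means_tested]; r6 [IF notify_finance and address_verified THEN tax_filed]. New: means_tested, tax_filed.
Round 3: r2 [IF over_18 and tax_filed THEN has_dependent]. New: has_dependent.
has_dependent appears in round 3, so it is derivable.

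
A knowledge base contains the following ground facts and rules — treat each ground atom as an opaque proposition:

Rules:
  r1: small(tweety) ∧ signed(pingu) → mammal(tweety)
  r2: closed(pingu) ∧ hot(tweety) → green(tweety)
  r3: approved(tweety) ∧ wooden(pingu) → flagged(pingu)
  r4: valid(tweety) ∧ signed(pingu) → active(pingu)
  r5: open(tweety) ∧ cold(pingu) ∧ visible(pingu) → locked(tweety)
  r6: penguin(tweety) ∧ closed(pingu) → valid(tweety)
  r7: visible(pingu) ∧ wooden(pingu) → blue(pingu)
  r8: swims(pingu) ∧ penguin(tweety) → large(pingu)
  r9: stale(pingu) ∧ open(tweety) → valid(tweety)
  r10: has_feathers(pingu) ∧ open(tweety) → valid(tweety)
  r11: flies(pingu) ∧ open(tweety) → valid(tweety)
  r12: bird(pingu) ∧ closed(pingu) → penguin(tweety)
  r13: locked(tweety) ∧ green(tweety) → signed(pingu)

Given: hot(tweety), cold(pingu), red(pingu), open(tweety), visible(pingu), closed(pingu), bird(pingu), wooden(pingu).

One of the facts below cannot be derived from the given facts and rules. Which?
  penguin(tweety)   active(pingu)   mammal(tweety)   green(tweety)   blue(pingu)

Round 1 fires r2, r5, r7, r12, giving green(tweety), locked(tweety), blue(pingu), penguin(tweety).
Round 2 fires r6, r13, giving valid(tweety), signed(pingu).
Round 3 fires r4, giving active(pingu).
Derived: green(tweety) (round 1), active(pingu) (round 3), penguin(tweety) (round 1), blue(pingu) (round 1). mammal(tweety) never appears in any round.

mammal(tweety)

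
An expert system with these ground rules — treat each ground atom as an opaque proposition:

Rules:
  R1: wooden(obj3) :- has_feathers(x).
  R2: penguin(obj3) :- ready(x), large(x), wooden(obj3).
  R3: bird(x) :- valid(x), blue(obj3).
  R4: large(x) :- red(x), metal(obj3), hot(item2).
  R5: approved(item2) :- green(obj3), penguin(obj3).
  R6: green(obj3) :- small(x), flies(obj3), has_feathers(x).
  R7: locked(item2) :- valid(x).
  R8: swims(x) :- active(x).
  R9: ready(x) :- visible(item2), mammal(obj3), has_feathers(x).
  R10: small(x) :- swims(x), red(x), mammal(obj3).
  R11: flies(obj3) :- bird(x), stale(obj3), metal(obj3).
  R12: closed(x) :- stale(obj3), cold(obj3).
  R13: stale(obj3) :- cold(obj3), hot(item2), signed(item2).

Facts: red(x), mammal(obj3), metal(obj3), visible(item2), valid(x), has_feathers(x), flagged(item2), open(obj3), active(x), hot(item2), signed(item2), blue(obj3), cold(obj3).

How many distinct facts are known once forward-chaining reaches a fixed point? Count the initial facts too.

[1] R1 [wooden(obj3) :- has_feathers(x).]; R3 [bird(x) :- valid(x), blue(obj3).]; R4 [large(x) :- red(x), metal(obj3), hot(item2).]; R7 [locked(item2) :- valid(x).]; R8 [swims(x) :- active(x).]; R9 [ready(x) :- visible(item2), mammal(obj3), has_feathers(x).]; R13 [stale(obj3) :- cold(obj3), hot(item2), signed(item2).]. ⇒ new: wooden(obj3), bird(x), large(x), locked(item2), swims(x), ready(x), stale(obj3).
[2] R2 [penguin(obj3) :- ready(x), large(x), wooden(obj3).]; R10 [small(x) :- swims(x), red(x), mammal(obj3).]; R11 [flies(obj3) :- bird(x), stale(obj3), metal(obj3).]; R12 [closed(x) :- stale(obj3), cold(obj3).]. ⇒ new: penguin(obj3), small(x), flies(obj3), closed(x).
[3] R6 [green(obj3) :- small(x), flies(obj3), has_feathers(x).]. ⇒ new: green(obj3).
[4] R5 [approved(item2) :- green(obj3), penguin(obj3).]. ⇒ new: approved(item2).
Closure: {active(x), approved(item2), bird(x), blue(obj3), closed(x), cold(obj3), flagged(item2), flies(obj3), green(obj3), has_feathers(x), hot(item2), large(x), locked(item2), mammal(obj3), metal(obj3), open(obj3), penguin(obj3), ready(x), red(x), signed(item2), small(x), stale(obj3), swims(x), valid(x), visible(item2), wooden(obj3)} — 26 facts.

26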